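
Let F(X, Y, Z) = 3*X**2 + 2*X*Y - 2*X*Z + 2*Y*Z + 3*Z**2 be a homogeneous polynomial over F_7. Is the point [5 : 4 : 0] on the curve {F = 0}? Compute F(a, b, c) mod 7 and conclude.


F(5,4,0) ≡ 3 (mod 7); P is NOT on the curve.

Evaluate F(5, 4, 0) term-by-term (mod 7).
  3*X**2 ↦ 3·25·1·1 = 75
  2*X*Y ↦ 2·5·4·1 = 40
  -2*X*Z ↦ -2·5·1·0 = 0
  2*Y*Z ↦ 2·1·4·0 = 0
  3*Z**2 ↦ 3·1·1·0 = 0
Sum: F(5, 4, 0) = (75) + (40) + (0) + (0) + (0) = 115.
Reducing mod 7: 115 ≡ 3 (mod 7).
Since F(a, b, c) ≡ 3 ≠ 0 (mod 7), P does NOT lie on the curve.


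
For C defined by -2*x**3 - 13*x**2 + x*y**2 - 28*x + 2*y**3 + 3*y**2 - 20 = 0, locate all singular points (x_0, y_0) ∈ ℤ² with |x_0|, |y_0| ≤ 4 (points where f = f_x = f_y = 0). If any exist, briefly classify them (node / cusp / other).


Singular points: {(-2, 0)}; classification: node.

Compute partial derivatives:
  f_x = -6*x**2 - 26*x + y**2 - 28.
  f_y = 2*x*y + 6*y**2 + 6*y.
Scan x_0 ∈ {−4, ..., 4}. For each x_0, f_y(x_0, y) is a polynomial in y; find its integer roots y ∈ {−4, ..., 4}, then test f_x and f at those candidates.
  x = -4: f_y(-4, y) = 6*y**2 - 2*y; vanishes at y ∈ {0}. (-4, 0): f_x = -20 ≠ 0.
  x = -3: f_y(-3, y) = 6*y**2; vanishes at y ∈ {0}. (-3, 0): f_x = -4 ≠ 0.
  x = -2: f_y(-2, y) = 6*y**2 + 2*y; vanishes at y ∈ {0}. (-2, 0): f_x = 0, f = 0 — SINGULAR.
  x = -1: f_y(-1, y) = 6*y**2 + 4*y; vanishes at y ∈ {0}. (-1, 0): f_x = -8 ≠ 0.
  x = 0: f_y(0, y) = 6*y**2 + 6*y; vanishes at y ∈ {-1, 0}. (0, -1): f_x = -27 ≠ 0; (0, 0): f_x = -28 ≠ 0.
  x = 1: f_y(1, y) = 6*y**2 + 8*y; vanishes at y ∈ {0}. (1, 0): f_x = -60 ≠ 0.
  x = 2: f_y(2, y) = 6*y**2 + 10*y; vanishes at y ∈ {0}. (2, 0): f_x = -104 ≠ 0.
  x = 3: f_y(3, y) = 6*y**2 + 12*y; vanishes at y ∈ {-2, 0}. (3, -2): f_x = -156 ≠ 0; (3, 0): f_x = -160 ≠ 0.
  x = 4: f_y(4, y) = 6*y**2 + 14*y; vanishes at y ∈ {0}. (4, 0): f_x = -228 ≠ 0.
Only singular point on the grid: (-2, 0).
Classify: substitute x = -2 + u, y = 0 + v and expand: f = -2*u**3 - u**2 + u*v**2 + 2*v**3 + v**2.
No constant or linear terms (consistent with a singular point). Quadratic part: -u**2 + v**2. Cubic part: -2*u**3 + u*v**2 + 2*v**3.
The quadratic part v**2 - u**2 = (v − u)(v + u) splits into two distinct linear factors, so there are two distinct tangent lines y − 0 = ±(x − -2) — this is a node (ordinary double point).
Classification: node.


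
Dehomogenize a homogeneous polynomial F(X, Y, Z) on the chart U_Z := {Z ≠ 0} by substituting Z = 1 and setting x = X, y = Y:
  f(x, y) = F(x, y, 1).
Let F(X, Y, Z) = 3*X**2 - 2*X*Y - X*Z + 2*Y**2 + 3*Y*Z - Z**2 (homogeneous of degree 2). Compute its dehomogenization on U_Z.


f(x, y) = 3*x**2 - 2*x*y - x + 2*y**2 + 3*y - 1

On U_Z we set Z = 1. Each monomial c·X^i·Y^j·Z^k in F becomes c·x^i·y^j·1^k = c·x^i·y^j.
Substituting Z = 1: F(X, Y, 1) = 3*x**2 - 2*x*y - x + 2*y**2 + 3*y - 1.
Note: deg(f) ≤ deg(F) = 2; strict inequality happens when F is divisible by Z (lost terms).


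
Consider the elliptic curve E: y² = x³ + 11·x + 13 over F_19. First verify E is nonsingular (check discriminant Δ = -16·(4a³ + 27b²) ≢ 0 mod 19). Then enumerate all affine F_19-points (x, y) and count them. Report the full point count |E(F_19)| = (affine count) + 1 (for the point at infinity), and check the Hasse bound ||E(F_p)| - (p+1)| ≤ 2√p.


Affine points = {(1, 5), (1, 14), (2, 9), (2, 10), (3, 4), (3, 15), (4, 8), (4, 11), (8, 9), (8, 10), (9, 9), (9, 10), (12, 7), (12, 12), (13, 4), (13, 15), (14, 2), (14, 17), (15, 0), (18, 1), (18, 18)}; affine count = 21; |E(F_19)| = 22.

Discriminant check: Δ ∝ 4a³ + 27b² = 4·11³ + 27·13² = 4·1331 + 27·169 ≡ 7 (mod 19). Nonzero ⇒ E is nonsingular.
For each x ∈ F_19, compute rhs = x³ + 11·x + 13 mod 19, then count y ∈ F_19 with y² ≡ rhs.
  x = 0: rhs = 13, matching y values: none (0 points).
  x = 1: rhs = 6, matching y values: 5, 14 (2 points).
  x = 2: rhs = 5, matching y values: 9, 10 (2 points).
  x = 3: rhs = 16, matching y values: 4, 15 (2 points).
  x = 4: rhs = 7, matching y values: 8, 11 (2 points).
  x = 5: rhs = 3, matching y values: none (0 points).
  x = 6: rhs = 10, matching y values: none (0 points).
  x = 7: rhs = 15, matching y values: none (0 points).
  x = 8: rhs = 5, matching y values: 9, 10 (2 points).
  x = 9: rhs = 5, matching y values: 9, 10 (2 points).
  x = 10: rhs = 2, matching y values: none (0 points).
  x = 11: rhs = 2, matching y values: none (0 points).
  x = 12: rhs = 11, matching y values: 7, 12 (2 points).
  x = 13: rhs = 16, matching y values: 4, 15 (2 points).
  x = 14: rhs = 4, matching y values: 2, 17 (2 points).
  x = 15: rhs = 0, matching y values: 0 (1 points).
  x = 16: rhs = 10, matching y values: none (0 points).
  x = 17: rhs = 2, matching y values: none (0 points).
  x = 18: rhs = 1, matching y values: 1, 18 (2 points).
Total affine count: 21.
Full point count |E(F_19)| = 21 + 1 = 22.
Hasse bound: |22 − (19+1)| = |2| = 2 ≤ 2√19 ≈ 8.7178 ✓.


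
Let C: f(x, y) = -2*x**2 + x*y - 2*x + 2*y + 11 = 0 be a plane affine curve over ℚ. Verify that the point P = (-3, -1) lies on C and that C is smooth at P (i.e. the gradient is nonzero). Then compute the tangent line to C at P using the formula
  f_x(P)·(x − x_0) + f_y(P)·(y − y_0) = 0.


Tangent line at P: 9*x - y + 26 = 0.

Step 1: f(-3, -1) = 0, so P lies on C.
Step 2: partial derivatives
  f_x(x, y) = -4*x + y - 2, f_y(x, y) = x + 2.
  f_x(P) = 9, f_y(P) = -1 (gradient nonzero, so P is smooth).
Step 3: tangent line at P: 9·(x − -3) + -1·(y − -1) = 0.
Expanding: 9*x - y + 26 = 0.


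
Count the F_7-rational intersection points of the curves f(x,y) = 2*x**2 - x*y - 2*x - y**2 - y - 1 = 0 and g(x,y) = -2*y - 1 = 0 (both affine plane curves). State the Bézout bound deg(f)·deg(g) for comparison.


Common zeros: ∅; count = 0; Bézout bound = 2.

deg(f) = 2, deg(g) = 1, so Bézout bound = 2.
Scan x ∈ F_7. For each x, list the y ∈ F_7 with f(x, y) ≡ 0 and those with g(x, y) ≡ 0 (mod 7); the common zeros in that column are the intersection.
  x = 0: f ≡ 0 at y ∈ {2, 4}; g ≡ 0 at y ∈ {3}; common: ∅.
  x = 1: f ≡ 0 at y ∈ {6}; g ≡ 0 at y ∈ {3}; common: ∅.
  x = 2: f ≡ 0 at y ∈ {2}; g ≡ 0 at y ∈ {3}; common: ∅.
  x = 3: f ≡ 0 at y ∈ {4, 6}; g ≡ 0 at y ∈ {3}; common: ∅.
  x = 4: f ≡ 0 at y ∈ ∅; g ≡ 0 at y ∈ {3}; common: ∅.
  x = 5: f ≡ 0 at y ∈ ∅; g ≡ 0 at y ∈ {3}; common: ∅.
  x = 6: f ≡ 0 at y ∈ ∅; g ≡ 0 at y ∈ {3}; common: ∅.
Collecting: common zeros = ∅, so the count is 0.
Comparison with the Bézout bound: 0 ≤ 2 = deg(f)·deg(g), as expected for curves with no common component (the affine F_7-count falls short of the bound because intersections may lie at infinity, over extension fields, or carry multiplicity).


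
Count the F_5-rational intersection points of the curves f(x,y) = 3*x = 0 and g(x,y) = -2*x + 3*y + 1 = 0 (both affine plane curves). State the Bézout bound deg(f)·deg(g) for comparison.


Common zeros: {(0, 3)}; count = 1; Bézout bound = 1.

deg(f) = 1, deg(g) = 1, so Bézout bound = 1.
Scan x ∈ F_5. For each x, list the y ∈ F_5 with f(x, y) ≡ 0 and those with g(x, y) ≡ 0 (mod 5); the common zeros in that column are the intersection.
  x = 0: f ≡ 0 at y ∈ {0, 1, 2, 3, 4}; g ≡ 0 at y ∈ {3}; common: {3}.
  x = 1: f ≡ 0 at y ∈ ∅; g ≡ 0 at y ∈ {2}; common: ∅.
  x = 2: f ≡ 0 at y ∈ ∅; g ≡ 0 at y ∈ {1}; common: ∅.
  x = 3: f ≡ 0 at y ∈ ∅; g ≡ 0 at y ∈ {0}; common: ∅.
  x = 4: f ≡ 0 at y ∈ ∅; g ≡ 0 at y ∈ {4}; common: ∅.
Collecting: common zeros = {(0, 3)}, so the count is 1.
Comparison with the Bézout bound: 1 ≤ 1 = deg(f)·deg(g), as expected for curves with no common component (the bound is attained).


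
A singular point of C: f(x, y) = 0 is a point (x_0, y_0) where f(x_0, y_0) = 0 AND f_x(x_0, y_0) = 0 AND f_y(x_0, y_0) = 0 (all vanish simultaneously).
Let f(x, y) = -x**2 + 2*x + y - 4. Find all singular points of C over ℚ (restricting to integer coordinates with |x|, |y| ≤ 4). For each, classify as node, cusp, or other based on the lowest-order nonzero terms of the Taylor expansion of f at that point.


No singular points in the scanned grid; C is smooth there.

Compute partial derivatives:
  f_x = 2 - 2*x.
  f_y = 1.
f_y = 1 is a nonzero constant, so f_y never vanishes: no point (x, y) can satisfy f = f_x = f_y = 0. In particular no (x, y) ∈ {−4, ..., 4}² is singular; the curve is smooth.


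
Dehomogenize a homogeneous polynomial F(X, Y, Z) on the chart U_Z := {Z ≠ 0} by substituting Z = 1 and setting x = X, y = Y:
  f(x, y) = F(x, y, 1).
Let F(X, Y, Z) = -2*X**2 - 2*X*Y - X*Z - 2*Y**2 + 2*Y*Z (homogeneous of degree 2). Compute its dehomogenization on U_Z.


f(x, y) = -2*x**2 - 2*x*y - x - 2*y**2 + 2*y

On U_Z we set Z = 1. Each monomial c·X^i·Y^j·Z^k in F becomes c·x^i·y^j·1^k = c·x^i·y^j.
Substituting Z = 1: F(X, Y, 1) = -2*x**2 - 2*x*y - x - 2*y**2 + 2*y.
Note: deg(f) ≤ deg(F) = 2; strict inequality happens when F is divisible by Z (lost terms).


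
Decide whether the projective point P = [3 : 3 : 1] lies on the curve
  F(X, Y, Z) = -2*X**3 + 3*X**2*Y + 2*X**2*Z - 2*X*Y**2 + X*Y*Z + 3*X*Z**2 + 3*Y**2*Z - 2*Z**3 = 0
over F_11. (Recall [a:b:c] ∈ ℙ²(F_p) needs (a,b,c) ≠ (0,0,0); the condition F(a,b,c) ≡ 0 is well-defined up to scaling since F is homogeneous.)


F(3,3,1) ≡ 1 (mod 11); P is NOT on the curve.

Evaluate F(3, 3, 1) term-by-term (mod 11).
  -2*X**3 ↦ -2·27·1·1 = -54
  3*X**2*Y ↦ 3·9·3·1 = 81
  2*X**2*Z ↦ 2·9·1·1 = 18
  -2*X*Y**2 ↦ -2·3·9·1 = -54
  X*Y*Z ↦ 1·3·3·1 = 9
  3*X*Z**2 ↦ 3·3·1·1 = 9
  3*Y**2*Z ↦ 3·1·9·1 = 27
  -2*Z**3 ↦ -2·1·1·1 = -2
Sum: F(3, 3, 1) = (-54) + (81) + (18) + (-54) + (9) + (9) + (27) + (-2) = 34.
Reducing mod 11: 34 ≡ 1 (mod 11).
Since F(a, b, c) ≡ 1 ≠ 0 (mod 11), P does NOT lie on the curve.


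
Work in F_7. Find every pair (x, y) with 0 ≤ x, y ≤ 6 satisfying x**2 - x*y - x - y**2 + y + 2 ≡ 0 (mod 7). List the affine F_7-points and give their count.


Affine F_7-points: {(0, 2), (0, 6), (1, 3), (1, 4), (3, 2), (3, 3), (4, 0), (4, 4)}; count = 8.

For each of the 49 pairs (x, y) ∈ F_7², evaluate f(x, y) mod 7. Record the zeros.
  x = 0: [0↦2, 1↦2, 2↦0, 3↦3, 4↦4, 5↦3, 6↦0]  zeros at y ∈ {2, 6}
  x = 1: [0↦2, 1↦1, 2↦5, 3↦0, 4↦0, 5↦5, 6↦1]  zeros at y ∈ {3, 4}
  x = 2: [0↦4, 1↦2, 2↦5, 3↦6, 4↦5, 5↦2, 6↦4]  zeros at y ∈ ∅
  x = 3: [0↦1, 1↦5, 2↦0, 3↦0, 4↦5, 5↦1, 6↦2]  zeros at y ∈ {2, 3}
  x = 4: [0↦0, 1↦3, 2↦4, 3↦3, 4↦0, 5↦2, 6↦2]  zeros at y ∈ {0, 4}
  x = 5: [0↦1, 1↦3, 2↦3, 3↦1, 4↦4, 5↦5, 6↦4]  zeros at y ∈ ∅
  x = 6: [0↦4, 1↦5, 2↦4, 3↦1, 4↦3, 5↦3, 6↦1]  zeros at y ∈ ∅
Collecting zeros: affine points = {(0, 2), (0, 6), (1, 3), (1, 4), (3, 2), (3, 3), (4, 0), (4, 4)}.
Total count |C(F_7)_aff| = 8.


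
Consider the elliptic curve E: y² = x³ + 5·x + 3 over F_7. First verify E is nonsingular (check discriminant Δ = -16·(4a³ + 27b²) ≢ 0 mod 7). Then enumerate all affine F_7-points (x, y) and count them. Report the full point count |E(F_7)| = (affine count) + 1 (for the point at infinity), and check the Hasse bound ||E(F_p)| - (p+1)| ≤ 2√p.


Affine points = {(1, 3), (1, 4), (2, 0), (6, 2), (6, 5)}; affine count = 5; |E(F_7)| = 6.

Discriminant check: Δ ∝ 4a³ + 27b² = 4·5³ + 27·3² = 4·125 + 27·9 ≡ 1 (mod 7). Nonzero ⇒ E is nonsingular.
For each x ∈ F_7, compute rhs = x³ + 5·x + 3 mod 7, then count y ∈ F_7 with y² ≡ rhs.
  x = 0: rhs = 3, matching y values: none (0 points).
  x = 1: rhs = 2, matching y values: 3, 4 (2 points).
  x = 2: rhs = 0, matching y values: 0 (1 points).
  x = 3: rhs = 3, matching y values: none (0 points).
  x = 4: rhs = 3, matching y values: none (0 points).
  x = 5: rhs = 6, matching y values: none (0 points).
  x = 6: rhs = 4, matching y values: 2, 5 (2 points).
Total affine count: 5.
Full point count |E(F_7)| = 5 + 1 = 6.
Hasse bound: |6 − (7+1)| = |-2| = 2 ≤ 2√7 ≈ 5.2915 ✓.


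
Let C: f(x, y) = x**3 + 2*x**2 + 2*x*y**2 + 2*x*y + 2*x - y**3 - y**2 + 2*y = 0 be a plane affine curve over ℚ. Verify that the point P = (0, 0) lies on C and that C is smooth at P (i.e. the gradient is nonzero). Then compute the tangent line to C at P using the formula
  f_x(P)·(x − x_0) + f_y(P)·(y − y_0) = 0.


Tangent line at P: 2*x + 2*y = 0.

Step 1: f(0, 0) = 0, so P lies on C.
Step 2: partial derivatives
  f_x(x, y) = 3*x**2 + 4*x + 2*y**2 + 2*y + 2, f_y(x, y) = 4*x*y + 2*x - 3*y**2 - 2*y + 2.
  f_x(P) = 2, f_y(P) = 2 (gradient nonzero, so P is smooth).
Step 3: tangent line at P: 2·(x − 0) + 2·(y − 0) = 0.
Expanding: 2*x + 2*y = 0.


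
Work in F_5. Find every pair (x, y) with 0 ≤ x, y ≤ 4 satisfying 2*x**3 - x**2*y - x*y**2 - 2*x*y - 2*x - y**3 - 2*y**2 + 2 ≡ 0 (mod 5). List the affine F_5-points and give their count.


Affine F_5-points: {(1, 1), (3, 0)}; count = 2.

For each of the 25 pairs (x, y) ∈ F_5², evaluate f(x, y) mod 5. Record the zeros.
  x = 0: [0↦2, 1↦4, 2↦1, 3↦2, 4↦1]  zeros at y ∈ ∅
  x = 1: [0↦2, 1↦0, 2↦1, 3↦4, 4↦3]  zeros at y ∈ {1}
  x = 2: [0↦4, 1↦1, 2↦4, 3↦2, 4↦4]  zeros at y ∈ ∅
  x = 3: [0↦0, 1↦4, 2↦2, 3↦3, 4↦1]  zeros at y ∈ {0}
  x = 4: [0↦2, 1↦1, 2↦2, 3↦4, 4↦1]  zeros at y ∈ ∅
Collecting zeros: affine points = {(1, 1), (3, 0)}.
Total count |C(F_5)_aff| = 2.


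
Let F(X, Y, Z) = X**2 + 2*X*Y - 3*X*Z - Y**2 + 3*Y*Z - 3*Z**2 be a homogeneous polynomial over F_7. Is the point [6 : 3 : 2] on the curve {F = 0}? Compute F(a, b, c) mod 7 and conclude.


F(6,3,2) ≡ 5 (mod 7); P is NOT on the curve.

Evaluate F(6, 3, 2) term-by-term (mod 7).
  X**2 ↦ 1·36·1·1 = 36
  2*X*Y ↦ 2·6·3·1 = 36
  -3*X*Z ↦ -3·6·1·2 = -36
  -Y**2 ↦ -1·1·9·1 = -9
  3*Y*Z ↦ 3·1·3·2 = 18
  -3*Z**2 ↦ -3·1·1·4 = -12
Sum: F(6, 3, 2) = (36) + (36) + (-36) + (-9) + (18) + (-12) = 33.
Reducing mod 7: 33 ≡ 5 (mod 7).
Since F(a, b, c) ≡ 5 ≠ 0 (mod 7), P does NOT lie on the curve.


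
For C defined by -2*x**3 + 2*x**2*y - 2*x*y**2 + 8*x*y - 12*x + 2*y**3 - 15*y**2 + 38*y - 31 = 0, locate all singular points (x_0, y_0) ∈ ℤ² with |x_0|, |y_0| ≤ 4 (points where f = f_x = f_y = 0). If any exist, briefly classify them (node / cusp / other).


Singular points: {(1, 3)}; classification: cusp.

Compute partial derivatives:
  f_x = -6*x**2 + 4*x*y - 2*y**2 + 8*y - 12.
  f_y = 2*x**2 - 4*x*y + 8*x + 6*y**2 - 30*y + 38.
Scan x_0 ∈ {−4, ..., 4}. For each x_0, f_y(x_0, y) is a polynomial in y; find its integer roots y ∈ {−4, ..., 4}, then test f_x and f at those candidates.
  x = -4: f_y(-4, y) = 6*y**2 - 14*y + 38; no integer root y with |y| ≤ 4.
  x = -3: f_y(-3, y) = 6*y**2 - 18*y + 32; no integer root y with |y| ≤ 4.
  x = -2: f_y(-2, y) = 6*y**2 - 22*y + 30; no integer root y with |y| ≤ 4.
  x = -1: f_y(-1, y) = 6*y**2 - 26*y + 32; no integer root y with |y| ≤ 4.
  x = 0: f_y(0, y) = 6*y**2 - 30*y + 38; no integer root y with |y| ≤ 4.
  x = 1: f_y(1, y) = 6*y**2 - 34*y + 48; vanishes at y ∈ {3}. (1, 3): f_x = 0, f = 0 — SINGULAR.
  x = 2: f_y(2, y) = 6*y**2 - 38*y + 62; no integer root y with |y| ≤ 4.
  x = 3: f_y(3, y) = 6*y**2 - 42*y + 80; no integer root y with |y| ≤ 4.
  x = 4: f_y(4, y) = 6*y**2 - 46*y + 102; no integer root y with |y| ≤ 4.
Only singular point on the grid: (1, 3).
Classify: substitute x = 1 + u, y = 3 + v and expand: f = -2*u**3 + 2*u**2*v - 2*u*v**2 + 2*v**3 + v**2.
No constant or linear terms (consistent with a singular point). Quadratic part: v**2. Cubic part: -2*u**3 + 2*u**2*v - 2*u*v**2 + 2*v**3.
The quadratic part v**2 is a perfect square, so there is a single (double) tangent line v = 0, i.e. y = 3. Restricting the cubic part to that line (v = 0) leaves -2*u**3 ≠ 0, so f is not divisible by v and the branch is v² ≈ 2*u**3 to lowest order — this is a cusp.
Classification: cusp.


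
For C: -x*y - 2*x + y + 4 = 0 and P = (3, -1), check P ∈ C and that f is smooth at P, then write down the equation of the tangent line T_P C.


Tangent line at P: -x - 2*y + 1 = 0.

Step 1: f(3, -1) = 0, so P lies on C.
Step 2: partial derivatives
  f_x(x, y) = -y - 2, f_y(x, y) = 1 - x.
  f_x(P) = -1, f_y(P) = -2 (gradient nonzero, so P is smooth).
Step 3: tangent line at P: -1·(x − 3) + -2·(y − -1) = 0.
Expanding: -x - 2*y + 1 = 0.


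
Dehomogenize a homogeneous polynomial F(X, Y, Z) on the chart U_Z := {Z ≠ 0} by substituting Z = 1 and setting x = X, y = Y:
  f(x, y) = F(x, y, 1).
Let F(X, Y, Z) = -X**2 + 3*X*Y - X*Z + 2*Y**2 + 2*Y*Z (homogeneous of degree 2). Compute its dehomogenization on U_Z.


f(x, y) = -x**2 + 3*x*y - x + 2*y**2 + 2*y

On U_Z we set Z = 1. Each monomial c·X^i·Y^j·Z^k in F becomes c·x^i·y^j·1^k = c·x^i·y^j.
Substituting Z = 1: F(X, Y, 1) = -x**2 + 3*x*y - x + 2*y**2 + 2*y.
Note: deg(f) ≤ deg(F) = 2; strict inequality happens when F is divisible by Z (lost terms).


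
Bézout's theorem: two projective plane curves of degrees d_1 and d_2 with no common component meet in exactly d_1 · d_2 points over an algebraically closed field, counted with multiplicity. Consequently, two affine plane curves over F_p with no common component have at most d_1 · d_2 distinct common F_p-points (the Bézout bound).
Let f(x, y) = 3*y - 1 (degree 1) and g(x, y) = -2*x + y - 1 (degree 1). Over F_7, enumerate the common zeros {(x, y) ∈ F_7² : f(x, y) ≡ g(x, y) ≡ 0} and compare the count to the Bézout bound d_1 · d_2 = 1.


Common zeros: {(2, 5)}; count = 1; Bézout bound = 1.

deg(f) = 1, deg(g) = 1, so Bézout bound = 1.
Scan x ∈ F_7. For each x, list the y ∈ F_7 with f(x, y) ≡ 0 and those with g(x, y) ≡ 0 (mod 7); the common zeros in that column are the intersection.
  x = 0: f ≡ 0 at y ∈ {5}; g ≡ 0 at y ∈ {1}; common: ∅.
  x = 1: f ≡ 0 at y ∈ {5}; g ≡ 0 at y ∈ {3}; common: ∅.
  x = 2: f ≡ 0 at y ∈ {5}; g ≡ 0 at y ∈ {5}; common: {5}.
  x = 3: f ≡ 0 at y ∈ {5}; g ≡ 0 at y ∈ {0}; common: ∅.
  x = 4: f ≡ 0 at y ∈ {5}; g ≡ 0 at y ∈ {2}; common: ∅.
  x = 5: f ≡ 0 at y ∈ {5}; g ≡ 0 at y ∈ {4}; common: ∅.
  x = 6: f ≡ 0 at y ∈ {5}; g ≡ 0 at y ∈ {6}; common: ∅.
Collecting: common zeros = {(2, 5)}, so the count is 1.
Comparison with the Bézout bound: 1 ≤ 1 = deg(f)·deg(g), as expected for curves with no common component (the bound is attained).


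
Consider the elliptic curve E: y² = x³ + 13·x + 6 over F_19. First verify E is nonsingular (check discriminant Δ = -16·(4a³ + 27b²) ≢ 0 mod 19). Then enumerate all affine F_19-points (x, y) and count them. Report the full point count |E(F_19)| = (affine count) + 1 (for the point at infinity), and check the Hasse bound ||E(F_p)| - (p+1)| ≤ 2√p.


Affine points = {(0, 5), (0, 14), (1, 1), (1, 18), (5, 5), (5, 14), (9, 4), (9, 15), (11, 6), (11, 13), (12, 3), (12, 16), (13, 4), (13, 15), (14, 5), (14, 14), (15, 2), (15, 17), (16, 4), (16, 15), (18, 7), (18, 12)}; affine count = 22; |E(F_19)| = 23.

Discriminant check: Δ ∝ 4a³ + 27b² = 4·13³ + 27·6² = 4·2197 + 27·36 ≡ 13 (mod 19). Nonzero ⇒ E is nonsingular.
For each x ∈ F_19, compute rhs = x³ + 13·x + 6 mod 19, then count y ∈ F_19 with y² ≡ rhs.
  x = 0: rhs = 6, matching y values: 5, 14 (2 points).
  x = 1: rhs = 1, matching y values: 1, 18 (2 points).
  x = 2: rhs = 2, matching y values: none (0 points).
  x = 3: rhs = 15, matching y values: none (0 points).
  x = 4: rhs = 8, matching y values: none (0 points).
  x = 5: rhs = 6, matching y values: 5, 14 (2 points).
  x = 6: rhs = 15, matching y values: none (0 points).
  x = 7: rhs = 3, matching y values: none (0 points).
  x = 8: rhs = 14, matching y values: none (0 points).
  x = 9: rhs = 16, matching y values: 4, 15 (2 points).
  x = 10: rhs = 15, matching y values: none (0 points).
  x = 11: rhs = 17, matching y values: 6, 13 (2 points).
  x = 12: rhs = 9, matching y values: 3, 16 (2 points).
  x = 13: rhs = 16, matching y values: 4, 15 (2 points).
  x = 14: rhs = 6, matching y values: 5, 14 (2 points).
  x = 15: rhs = 4, matching y values: 2, 17 (2 points).
  x = 16: rhs = 16, matching y values: 4, 15 (2 points).
  x = 17: rhs = 10, matching y values: none (0 points).
  x = 18: rhs = 11, matching y values: 7, 12 (2 points).
Total affine count: 22.
Full point count |E(F_19)| = 22 + 1 = 23.
Hasse bound: |23 − (19+1)| = |3| = 3 ≤ 2√19 ≈ 8.7178 ✓.


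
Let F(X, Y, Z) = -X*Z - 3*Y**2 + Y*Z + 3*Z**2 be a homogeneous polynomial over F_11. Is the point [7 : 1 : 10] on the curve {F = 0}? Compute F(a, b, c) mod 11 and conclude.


F(7,1,10) ≡ 6 (mod 11); P is NOT on the curve.

Evaluate F(7, 1, 10) term-by-term (mod 11).
  -X*Z ↦ -1·7·1·10 = -70
  -3*Y**2 ↦ -3·1·1·1 = -3
  Y*Z ↦ 1·1·1·10 = 10
  3*Z**2 ↦ 3·1·1·100 = 300
Sum: F(7, 1, 10) = (-70) + (-3) + (10) + (300) = 237.
Reducing mod 11: 237 ≡ 6 (mod 11).
Since F(a, b, c) ≡ 6 ≠ 0 (mod 11), P does NOT lie on the curve.


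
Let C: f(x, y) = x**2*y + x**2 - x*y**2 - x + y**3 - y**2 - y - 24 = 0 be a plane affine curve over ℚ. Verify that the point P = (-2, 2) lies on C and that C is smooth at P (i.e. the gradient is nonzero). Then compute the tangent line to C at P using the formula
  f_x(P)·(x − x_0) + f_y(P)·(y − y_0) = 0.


Tangent line at P: -17*x + 19*y - 72 = 0.

Step 1: f(-2, 2) = 0, so P lies on C.
Step 2: partial derivatives
  f_x(x, y) = 2*x*y + 2*x - y**2 - 1, f_y(x, y) = x**2 - 2*x*y + 3*y**2 - 2*y - 1.
  f_x(P) = -17, f_y(P) = 19 (gradient nonzero, so P is smooth).
Step 3: tangent line at P: -17·(x − -2) + 19·(y − 2) = 0.
Expanding: -17*x + 19*y - 72 = 0.


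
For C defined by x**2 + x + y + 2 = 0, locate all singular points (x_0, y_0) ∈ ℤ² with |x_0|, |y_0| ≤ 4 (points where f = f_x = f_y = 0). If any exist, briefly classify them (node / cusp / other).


No singular points in the scanned grid; C is smooth there.

Compute partial derivatives:
  f_x = 2*x + 1.
  f_y = 1.
f_y = 1 is a nonzero constant, so f_y never vanishes: no point (x, y) can satisfy f = f_x = f_y = 0. In particular no (x, y) ∈ {−4, ..., 4}² is singular; the curve is smooth.


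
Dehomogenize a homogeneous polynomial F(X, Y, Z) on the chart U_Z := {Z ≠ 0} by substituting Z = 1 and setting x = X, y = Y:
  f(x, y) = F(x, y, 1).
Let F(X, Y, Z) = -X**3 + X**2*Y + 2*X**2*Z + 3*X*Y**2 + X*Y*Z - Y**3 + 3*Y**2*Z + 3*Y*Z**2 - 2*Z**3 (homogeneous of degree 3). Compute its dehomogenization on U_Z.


f(x, y) = -x**3 + x**2*y + 2*x**2 + 3*x*y**2 + x*y - y**3 + 3*y**2 + 3*y - 2

On U_Z we set Z = 1. Each monomial c·X^i·Y^j·Z^k in F becomes c·x^i·y^j·1^k = c·x^i·y^j.
Substituting Z = 1: F(X, Y, 1) = -x**3 + x**2*y + 2*x**2 + 3*x*y**2 + x*y - y**3 + 3*y**2 + 3*y - 2.
Note: deg(f) ≤ deg(F) = 3; strict inequality happens when F is divisible by Z (lost terms).


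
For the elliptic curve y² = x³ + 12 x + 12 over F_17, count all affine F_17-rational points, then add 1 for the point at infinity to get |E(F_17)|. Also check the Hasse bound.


Affine points = {(1, 5), (1, 12), (8, 5), (8, 12), (9, 4), (9, 13), (11, 8), (11, 9), (13, 6), (13, 11), (14, 0), (16, 4), (16, 13)}; affine count = 13; |E(F_17)| = 14.

Discriminant check: Δ ∝ 4a³ + 27b² = 4·12³ + 27·12² = 4·1728 + 27·144 ≡ 5 (mod 17). Nonzero ⇒ E is nonsingular.
For each x ∈ F_17, compute rhs = x³ + 12·x + 12 mod 17, then count y ∈ F_17 with y² ≡ rhs.
  x = 0: rhs = 12, matching y values: none (0 points).
  x = 1: rhs = 8, matching y values: 5, 12 (2 points).
  x = 2: rhs = 10, matching y values: none (0 points).
  x = 3: rhs = 7, matching y values: none (0 points).
  x = 4: rhs = 5, matching y values: none (0 points).
  x = 5: rhs = 10, matching y values: none (0 points).
  x = 6: rhs = 11, matching y values: none (0 points).
  x = 7: rhs = 14, matching y values: none (0 points).
  x = 8: rhs = 8, matching y values: 5, 12 (2 points).
  x = 9: rhs = 16, matching y values: 4, 13 (2 points).
  x = 10: rhs = 10, matching y values: none (0 points).
  x = 11: rhs = 13, matching y values: 8, 9 (2 points).
  x = 12: rhs = 14, matching y values: none (0 points).
  x = 13: rhs = 2, matching y values: 6, 11 (2 points).
  x = 14: rhs = 0, matching y values: 0 (1 points).
  x = 15: rhs = 14, matching y values: none (0 points).
  x = 16: rhs = 16, matching y values: 4, 13 (2 points).
Total affine count: 13.
Full point count |E(F_17)| = 13 + 1 = 14.
Hasse bound: |14 − (17+1)| = |-4| = 4 ≤ 2√17 ≈ 8.2462 ✓.


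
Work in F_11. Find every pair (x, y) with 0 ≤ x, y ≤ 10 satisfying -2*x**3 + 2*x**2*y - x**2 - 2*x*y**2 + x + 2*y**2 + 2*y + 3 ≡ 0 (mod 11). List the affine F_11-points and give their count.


Affine F_11-points: {(1, 8), (3, 2), (3, 3), (5, 4), (5, 8), (7, 4), (7, 8), (8, 4), (8, 10), (10, 1), (10, 9)}; count = 11.

For each of the 121 pairs (x, y) ∈ F_11², evaluate f(x, y) mod 11. Record the zeros.
  x = 0: [0↦3, 1↦7, 2↦4, 3↦5, 4↦10, 5↦8, 6↦10, 7↦5, 8↦4, 9↦7, 10↦3]  zeros at y ∈ ∅
  x = 1: [0↦1, 1↦5, 2↦9, 3↦2, 4↦6, 5↦10, 6↦3, 7↦7, 8↦0, 9↦4, 10↦8]  zeros at y ∈ {8}
  x = 2: [0↦7, 1↦4, 2↦8, 3↦8, 4↦4, 5↦7, 6↦6, 7↦1, 8↦3, 9↦1, 10↦6]  zeros at y ∈ ∅
  x = 3: [0↦9, 1↦3, 2↦0, 3↦0, 4↦3, 5↦9, 6↦7, 7↦8, 8↦1, 9↦8, 10↦7]  zeros at y ∈ {2, 3}
  x = 4: [0↦6, 1↦1, 2↦6, 3↦10, 4↦2, 5↦4, 6↦5, 7↦5, 8↦4, 9↦2, 10↦10]  zeros at y ∈ ∅
  x = 5: [0↦8, 1↦8, 2↦3, 3↦4, 4↦0, 5↦2, 6↦10, 7↦2, 8↦0, 9↦4, 10↦3]  zeros at y ∈ {4, 8}
  x = 6: [0↦3, 1↦1, 2↦1, 3↦3, 4↦7, 5↦2, 6↦10, 7↦9, 8↦10, 9↦2, 10↦7]  zeros at y ∈ ∅
  x = 7: [0↦1, 1↦1, 2↦10, 3↦6, 4↦0, 5↦3, 6↦4, 7↦3, 8↦0, 9↦6, 10↦10]  zeros at y ∈ {4, 8}
  x = 8: [0↦1, 1↦7, 2↦7, 3↦1, 4↦0, 5↦4, 6↦2, 7↦5, 8↦2, 9↦4, 10↦0]  zeros at y ∈ {4, 10}
  x = 9: [0↦2, 1↦7, 2↦2, 3↦9, 4↦6, 5↦4, 6↦3, 7↦3, 8↦4, 9↦6, 10↦9]  zeros at y ∈ ∅
  x = 10: [0↦3, 1↦0, 2↦5, 3↦7, 4↦6, 5↦2, 6↦6, 7↦7, 8↦5, 9↦0, 10↦3]  zeros at y ∈ {1, 9}
Collecting zeros: affine points = {(1, 8), (3, 2), (3, 3), (5, 4), (5, 8), (7, 4), (7, 8), (8, 4), (8, 10), (10, 1), (10, 9)}.
Total count |C(F_11)_aff| = 11.


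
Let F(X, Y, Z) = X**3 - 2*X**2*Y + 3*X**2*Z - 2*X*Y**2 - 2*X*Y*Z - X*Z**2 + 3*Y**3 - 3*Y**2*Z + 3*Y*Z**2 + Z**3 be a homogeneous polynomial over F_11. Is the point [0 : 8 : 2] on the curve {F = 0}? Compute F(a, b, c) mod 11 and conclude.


F(0,8,2) ≡ 2 (mod 11); P is NOT on the curve.

Evaluate F(0, 8, 2) term-by-term (mod 11).
  X**3 ↦ 1·0·1·1 = 0
  -2*X**2*Y ↦ -2·0·8·1 = 0
  3*X**2*Z ↦ 3·0·1·2 = 0
  -2*X*Y**2 ↦ -2·0·64·1 = 0
  -2*X*Y*Z ↦ -2·0·8·2 = 0
  -X*Z**2 ↦ -1·0·1·4 = 0
  3*Y**3 ↦ 3·1·512·1 = 1536
  -3*Y**2*Z ↦ -3·1·64·2 = -384
  3*Y*Z**2 ↦ 3·1·8·4 = 96
  Z**3 ↦ 1·1·1·8 = 8
Sum: F(0, 8, 2) = (0) + (0) + (0) + (0) + (0) + (0) + (1536) + (-384) + (96) + (8) = 1256.
Reducing mod 11: 1256 ≡ 2 (mod 11).
Since F(a, b, c) ≡ 2 ≠ 0 (mod 11), P does NOT lie on the curve.


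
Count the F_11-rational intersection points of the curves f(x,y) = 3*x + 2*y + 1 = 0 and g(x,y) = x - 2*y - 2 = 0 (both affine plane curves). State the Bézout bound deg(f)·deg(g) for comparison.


Common zeros: {(3, 6)}; count = 1; Bézout bound = 1.

deg(f) = 1, deg(g) = 1, so Bézout bound = 1.
Scan x ∈ F_11. For each x, list the y ∈ F_11 with f(x, y) ≡ 0 and those with g(x, y) ≡ 0 (mod 11); the common zeros in that column are the intersection.
  x = 0: f ≡ 0 at y ∈ {5}; g ≡ 0 at y ∈ {10}; common: ∅.
  x = 1: f ≡ 0 at y ∈ {9}; g ≡ 0 at y ∈ {5}; common: ∅.
  x = 2: f ≡ 0 at y ∈ {2}; g ≡ 0 at y ∈ {0}; common: ∅.
  x = 3: f ≡ 0 at y ∈ {6}; g ≡ 0 at y ∈ {6}; common: {6}.
  x = 4: f ≡ 0 at y ∈ {10}; g ≡ 0 at y ∈ {1}; common: ∅.
  x = 5: f ≡ 0 at y ∈ {3}; g ≡ 0 at y ∈ {7}; common: ∅.
  x = 6: f ≡ 0 at y ∈ {7}; g ≡ 0 at y ∈ {2}; common: ∅.
  x = 7: f ≡ 0 at y ∈ {0}; g ≡ 0 at y ∈ {8}; common: ∅.
  x = 8: f ≡ 0 at y ∈ {4}; g ≡ 0 at y ∈ {3}; common: ∅.
  x = 9: f ≡ 0 at y ∈ {8}; g ≡ 0 at y ∈ {9}; common: ∅.
  x = 10: f ≡ 0 at y ∈ {1}; g ≡ 0 at y ∈ {4}; common: ∅.
Collecting: common zeros = {(3, 6)}, so the count is 1.
Comparison with the Bézout bound: 1 ≤ 1 = deg(f)·deg(g), as expected for curves with no common component (the bound is attained).


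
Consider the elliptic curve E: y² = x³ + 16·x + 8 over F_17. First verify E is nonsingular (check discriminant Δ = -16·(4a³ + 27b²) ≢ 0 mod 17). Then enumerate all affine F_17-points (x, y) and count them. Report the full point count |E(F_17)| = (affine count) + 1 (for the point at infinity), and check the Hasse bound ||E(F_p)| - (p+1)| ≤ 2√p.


Affine points = {(0, 5), (0, 12), (1, 5), (1, 12), (3, 7), (3, 10), (4, 0), (5, 3), (5, 14), (7, 2), (7, 15), (8, 6), (8, 11), (11, 6), (11, 11), (13, 4), (13, 13), (14, 1), (14, 16), (15, 6), (15, 11), (16, 5), (16, 12)}; affine count = 23; |E(F_17)| = 24.

Discriminant check: Δ ∝ 4a³ + 27b² = 4·16³ + 27·8² = 4·4096 + 27·64 ≡ 7 (mod 17). Nonzero ⇒ E is nonsingular.
For each x ∈ F_17, compute rhs = x³ + 16·x + 8 mod 17, then count y ∈ F_17 with y² ≡ rhs.
  x = 0: rhs = 8, matching y values: 5, 12 (2 points).
  x = 1: rhs = 8, matching y values: 5, 12 (2 points).
  x = 2: rhs = 14, matching y values: none (0 points).
  x = 3: rhs = 15, matching y values: 7, 10 (2 points).
  x = 4: rhs = 0, matching y values: 0 (1 points).
  x = 5: rhs = 9, matching y values: 3, 14 (2 points).
  x = 6: rhs = 14, matching y values: none (0 points).
  x = 7: rhs = 4, matching y values: 2, 15 (2 points).
  x = 8: rhs = 2, matching y values: 6, 11 (2 points).
  x = 9: rhs = 14, matching y values: none (0 points).
  x = 10: rhs = 12, matching y values: none (0 points).
  x = 11: rhs = 2, matching y values: 6, 11 (2 points).
  x = 12: rhs = 7, matching y values: none (0 points).
  x = 13: rhs = 16, matching y values: 4, 13 (2 points).
  x = 14: rhs = 1, matching y values: 1, 16 (2 points).
  x = 15: rhs = 2, matching y values: 6, 11 (2 points).
  x = 16: rhs = 8, matching y values: 5, 12 (2 points).
Total affine count: 23.
Full point count |E(F_17)| = 23 + 1 = 24.
Hasse bound: |24 − (17+1)| = |6| = 6 ≤ 2√17 ≈ 8.2462 ✓.


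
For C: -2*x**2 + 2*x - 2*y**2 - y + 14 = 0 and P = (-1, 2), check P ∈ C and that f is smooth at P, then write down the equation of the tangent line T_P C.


Tangent line at P: 6*x - 9*y + 24 = 0.

Step 1: f(-1, 2) = 0, so P lies on C.
Step 2: partial derivatives
  f_x(x, y) = 2 - 4*x, f_y(x, y) = -4*y - 1.
  f_x(P) = 6, f_y(P) = -9 (gradient nonzero, so P is smooth).
Step 3: tangent line at P: 6·(x − -1) + -9·(y − 2) = 0.
Expanding: 6*x - 9*y + 24 = 0.


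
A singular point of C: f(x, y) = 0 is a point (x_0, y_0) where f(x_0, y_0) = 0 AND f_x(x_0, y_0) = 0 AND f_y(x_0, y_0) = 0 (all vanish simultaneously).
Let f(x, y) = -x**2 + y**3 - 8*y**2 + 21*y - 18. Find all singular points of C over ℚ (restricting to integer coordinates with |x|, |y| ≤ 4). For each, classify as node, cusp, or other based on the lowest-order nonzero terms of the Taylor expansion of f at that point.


Singular points: {(0, 3)}; classification: node.

Compute partial derivatives:
  f_x = -2*x.
  f_y = 3*y**2 - 16*y + 21.
Scan x_0 ∈ {−4, ..., 4}. For each x_0, f_y(x_0, y) is a polynomial in y; find its integer roots y ∈ {−4, ..., 4}, then test f_x and f at those candidates.
  x = -4: f_y(-4, y) = 3*y**2 - 16*y + 21; vanishes at y ∈ {3}. (-4, 3): f_x = 8 ≠ 0.
  x = -3: f_y(-3, y) = 3*y**2 - 16*y + 21; vanishes at y ∈ {3}. (-3, 3): f_x = 6 ≠ 0.
  x = -2: f_y(-2, y) = 3*y**2 - 16*y + 21; vanishes at y ∈ {3}. (-2, 3): f_x = 4 ≠ 0.
  x = -1: f_y(-1, y) = 3*y**2 - 16*y + 21; vanishes at y ∈ {3}. (-1, 3): f_x = 2 ≠ 0.
  x = 0: f_y(0, y) = 3*y**2 - 16*y + 21; vanishes at y ∈ {3}. (0, 3): f_x = 0, f = 0 — SINGULAR.
  x = 1: f_y(1, y) = 3*y**2 - 16*y + 21; vanishes at y ∈ {3}. (1, 3): f_x = -2 ≠ 0.
  x = 2: f_y(2, y) = 3*y**2 - 16*y + 21; vanishes at y ∈ {3}. (2, 3): f_x = -4 ≠ 0.
  x = 3: f_y(3, y) = 3*y**2 - 16*y + 21; vanishes at y ∈ {3}. (3, 3): f_x = -6 ≠ 0.
  x = 4: f_y(4, y) = 3*y**2 - 16*y + 21; vanishes at y ∈ {3}. (4, 3): f_x = -8 ≠ 0.
Only singular point on the grid: (0, 3).
Classify: substitute x = 0 + u, y = 3 + v and expand: f = -u**2 + v**3 + v**2.
No constant or linear terms (consistent with a singular point). Quadratic part: -u**2 + v**2. Cubic part: v**3.
The quadratic part v**2 - u**2 = (v − u)(v + u) splits into two distinct linear factors, so there are two distinct tangent lines y − 3 = ±(x − 0) — this is a node (ordinary double point).
Classification: node.


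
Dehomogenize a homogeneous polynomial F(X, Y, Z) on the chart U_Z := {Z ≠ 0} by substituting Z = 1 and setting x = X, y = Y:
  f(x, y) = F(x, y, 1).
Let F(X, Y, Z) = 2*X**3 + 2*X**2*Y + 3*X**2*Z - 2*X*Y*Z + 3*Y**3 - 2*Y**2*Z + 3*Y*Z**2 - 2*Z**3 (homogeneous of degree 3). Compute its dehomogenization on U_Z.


f(x, y) = 2*x**3 + 2*x**2*y + 3*x**2 - 2*x*y + 3*y**3 - 2*y**2 + 3*y - 2

On U_Z we set Z = 1. Each monomial c·X^i·Y^j·Z^k in F becomes c·x^i·y^j·1^k = c·x^i·y^j.
Substituting Z = 1: F(X, Y, 1) = 2*x**3 + 2*x**2*y + 3*x**2 - 2*x*y + 3*y**3 - 2*y**2 + 3*y - 2.
Note: deg(f) ≤ deg(F) = 3; strict inequality happens when F is divisible by Z (lost terms).


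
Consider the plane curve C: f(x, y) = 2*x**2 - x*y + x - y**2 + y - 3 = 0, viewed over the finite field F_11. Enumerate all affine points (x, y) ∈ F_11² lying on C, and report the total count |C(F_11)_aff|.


Affine F_11-points: {(0, 6), (1, 0), (4, 0), (4, 8), (5, 8), (5, 10), (7, 7), (7, 9), (8, 6), (8, 9)}; count = 10.

For each of the 121 pairs (x, y) ∈ F_11², evaluate f(x, y) mod 11. Record the zeros.
  x = 0: [0↦8, 1↦8, 2↦6, 3↦2, 4↦7, 5↦10, 6↦0, 7↦10, 8↦7, 9↦2, 10↦6]  zeros at y ∈ {6}
  x = 1: [0↦0, 1↦10, 2↦7, 3↦2, 4↦6, 5↦8, 6↦8, 7↦6, 8↦2, 9↦7, 10↦10]  zeros at y ∈ {0}
  x = 2: [0↦7, 1↦5, 2↦1, 3↦6, 4↦9, 5↦10, 6↦9, 7↦6, 8↦1, 9↦5, 10↦7]  zeros at y ∈ ∅
  x = 3: [0↦7, 1↦4, 2↦10, 3↦3, 4↦5, 5↦5, 6↦3, 7↦10, 8↦4, 9↦7, 10↦8]  zeros at y ∈ ∅
  x = 4: [0↦0, 1↦7, 2↦1, 3↦4, 4↦5, 5↦4, 6↦1, 7↦7, 8↦0, 9↦2, 10↦2]  zeros at y ∈ {0, 8}
  x = 5: [0↦8, 1↦3, 2↦7, 3↦9, 4↦9, 5↦7, 6↦3, 7↦8, 8↦0, 9↦1, 10↦0]  zeros at y ∈ {8, 10}
  x = 6: [0↦9, 1↦3, 2↦6, 3↦7, 4↦6, 5↦3, 6↦9, 7↦2, 8↦4, 9↦4, 10↦2]  zeros at y ∈ ∅
  x = 7: [0↦3, 1↦7, 2↦9, 3↦9, 4↦7, 5↦3, 6↦8, 7↦0, 8↦1, 9↦0, 10↦8]  zeros at y ∈ {7, 9}
  x = 8: [0↦1, 1↦4, 2↦5, 3↦4, 4↦1, 5↦7, 6↦0, 7↦2, 8↦2, 9↦0, 10↦7]  zeros at y ∈ {6, 9}
  x = 9: [0↦3, 1↦5, 2↦5, 3↦3, 4↦10, 5↦4, 6↦7, 7↦8, 8↦7, 9↦4, 10↦10]  zeros at y ∈ ∅
  x = 10: [0↦9, 1↦10, 2↦9, 3↦6, 4↦1, 5↦5, 6↦7, 7↦7, 8↦5, 9↦1, 10↦6]  zeros at y ∈ ∅
Collecting zeros: affine points = {(0, 6), (1, 0), (4, 0), (4, 8), (5, 8), (5, 10), (7, 7), (7, 9), (8, 6), (8, 9)}.
Total count |C(F_11)_aff| = 10.


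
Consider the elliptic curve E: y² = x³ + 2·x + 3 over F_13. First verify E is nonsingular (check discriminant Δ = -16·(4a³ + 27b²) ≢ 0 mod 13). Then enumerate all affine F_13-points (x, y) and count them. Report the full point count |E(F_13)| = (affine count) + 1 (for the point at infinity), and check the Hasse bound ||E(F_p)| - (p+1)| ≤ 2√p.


Affine points = {(0, 4), (0, 9), (3, 6), (3, 7), (4, 6), (4, 7), (6, 6), (6, 7), (7, 3), (7, 10), (9, 3), (9, 10), (10, 3), (10, 10), (11, 2), (11, 11), (12, 0)}; affine count = 17; |E(F_13)| = 18.

Discriminant check: Δ ∝ 4a³ + 27b² = 4·2³ + 27·3² = 4·8 + 27·9 ≡ 2 (mod 13). Nonzero ⇒ E is nonsingular.
For each x ∈ F_13, compute rhs = x³ + 2·x + 3 mod 13, then count y ∈ F_13 with y² ≡ rhs.
  x = 0: rhs = 3, matching y values: 4, 9 (2 points).
  x = 1: rhs = 6, matching y values: none (0 points).
  x = 2: rhs = 2, matching y values: none (0 points).
  x = 3: rhs = 10, matching y values: 6, 7 (2 points).
  x = 4: rhs = 10, matching y values: 6, 7 (2 points).
  x = 5: rhs = 8, matching y values: none (0 points).
  x = 6: rhs = 10, matching y values: 6, 7 (2 points).
  x = 7: rhs = 9, matching y values: 3, 10 (2 points).
  x = 8: rhs = 11, matching y values: none (0 points).
  x = 9: rhs = 9, matching y values: 3, 10 (2 points).
  x = 10: rhs = 9, matching y values: 3, 10 (2 points).
  x = 11: rhs = 4, matching y values: 2, 11 (2 points).
  x = 12: rhs = 0, matching y values: 0 (1 points).
Total affine count: 17.
Full point count |E(F_13)| = 17 + 1 = 18.
Hasse bound: |18 − (13+1)| = |4| = 4 ≤ 2√13 ≈ 7.2111 ✓.


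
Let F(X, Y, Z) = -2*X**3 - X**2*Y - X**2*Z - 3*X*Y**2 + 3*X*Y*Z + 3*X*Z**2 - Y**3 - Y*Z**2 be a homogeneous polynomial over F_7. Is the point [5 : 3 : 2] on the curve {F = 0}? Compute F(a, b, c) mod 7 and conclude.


F(5,3,2) ≡ 0 (mod 7); P is on the curve.

Evaluate F(5, 3, 2) term-by-term (mod 7).
  -2*X**3 ↦ -2·125·1·1 = -250
  -X**2*Y ↦ -1·25·3·1 = -75
  -X**2*Z ↦ -1·25·1·2 = -50
  -3*X*Y**2 ↦ -3·5·9·1 = -135
  3*X*Y*Z ↦ 3·5·3·2 = 90
  3*X*Z**2 ↦ 3·5·1·4 = 60
  -Y**3 ↦ -1·1·27·1 = -27
  -Y*Z**2 ↦ -1·1·3·4 = -12
Sum: F(5, 3, 2) = (-250) + (-75) + (-50) + (-135) + (90) + (60) + (-27) + (-12) = -399.
Reducing mod 7: -399 ≡ 0 (mod 7).
Since F(a, b, c) ≡ 0 (mod 7), P lies on the curve.


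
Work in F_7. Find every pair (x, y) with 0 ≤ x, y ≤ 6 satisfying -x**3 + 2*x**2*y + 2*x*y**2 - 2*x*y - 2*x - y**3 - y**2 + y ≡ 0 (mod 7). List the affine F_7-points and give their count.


Affine F_7-points: {(0, 0), (1, 5), (3, 4), (5, 3), (6, 2)}; count = 5.

For each of the 49 pairs (x, y) ∈ F_7², evaluate f(x, y) mod 7. Record the zeros.
  x = 0: [0↦0, 1↦6, 2↦4, 3↦2, 4↦1, 5↦2, 6↦6]  zeros at y ∈ {0}
  x = 1: [0↦4, 1↦5, 2↦2, 3↦3, 4↦2, 5↦0, 6↦5]  zeros at y ∈ {5}
  x = 2: [0↦2, 1↦2, 2↦2, 3↦3, 4↦6, 5↦5, 6↦1]  zeros at y ∈ ∅
  x = 3: [0↦2, 1↦5, 2↦5, 3↦3, 4↦0, 5↦4, 6↦2]  zeros at y ∈ {4}
  x = 4: [0↦5, 1↦1, 2↦5, 3↦4, 4↦6, 5↦5, 6↦2]  zeros at y ∈ ∅
  x = 5: [0↦5, 1↦5, 2↦3, 3↦0, 4↦4, 5↦2, 6↦2]  zeros at y ∈ {3}
  x = 6: [0↦3, 1↦4, 2↦0, 3↦6, 4↦2, 5↦3, 6↦3]  zeros at y ∈ {2}
Collecting zeros: affine points = {(0, 0), (1, 5), (3, 4), (5, 3), (6, 2)}.
Total count |C(F_7)_aff| = 5.


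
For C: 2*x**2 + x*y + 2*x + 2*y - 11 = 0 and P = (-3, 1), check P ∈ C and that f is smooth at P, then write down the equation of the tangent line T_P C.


Tangent line at P: -9*x - y - 26 = 0.

Step 1: f(-3, 1) = 0, so P lies on C.
Step 2: partial derivatives
  f_x(x, y) = 4*x + y + 2, f_y(x, y) = x + 2.
  f_x(P) = -9, f_y(P) = -1 (gradient nonzero, so P is smooth).
Step 3: tangent line at P: -9·(x − -3) + -1·(y − 1) = 0.
Expanding: -9*x - y - 26 = 0.


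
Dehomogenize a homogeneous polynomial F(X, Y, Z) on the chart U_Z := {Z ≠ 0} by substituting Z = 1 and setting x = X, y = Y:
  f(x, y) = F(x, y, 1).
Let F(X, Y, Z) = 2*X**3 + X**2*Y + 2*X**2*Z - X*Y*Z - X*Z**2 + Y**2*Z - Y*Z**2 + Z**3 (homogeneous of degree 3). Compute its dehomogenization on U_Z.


f(x, y) = 2*x**3 + x**2*y + 2*x**2 - x*y - x + y**2 - y + 1

On U_Z we set Z = 1. Each monomial c·X^i·Y^j·Z^k in F becomes c·x^i·y^j·1^k = c·x^i·y^j.
Substituting Z = 1: F(X, Y, 1) = 2*x**3 + x**2*y + 2*x**2 - x*y - x + y**2 - y + 1.
Note: deg(f) ≤ deg(F) = 3; strict inequality happens when F is divisible by Z (lost terms).


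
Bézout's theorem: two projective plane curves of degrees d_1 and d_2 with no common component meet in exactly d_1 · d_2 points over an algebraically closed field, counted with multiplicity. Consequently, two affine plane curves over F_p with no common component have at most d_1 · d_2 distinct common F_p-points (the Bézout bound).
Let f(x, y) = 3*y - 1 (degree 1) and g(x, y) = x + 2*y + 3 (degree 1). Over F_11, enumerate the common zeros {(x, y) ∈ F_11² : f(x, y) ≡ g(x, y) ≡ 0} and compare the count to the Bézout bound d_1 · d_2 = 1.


Common zeros: {(0, 4)}; count = 1; Bézout bound = 1.

deg(f) = 1, deg(g) = 1, so Bézout bound = 1.
Scan x ∈ F_11. For each x, list the y ∈ F_11 with f(x, y) ≡ 0 and those with g(x, y) ≡ 0 (mod 11); the common zeros in that column are the intersection.
  x = 0: f ≡ 0 at y ∈ {4}; g ≡ 0 at y ∈ {4}; common: {4}.
  x = 1: f ≡ 0 at y ∈ {4}; g ≡ 0 at y ∈ {9}; common: ∅.
  x = 2: f ≡ 0 at y ∈ {4}; g ≡ 0 at y ∈ {3}; common: ∅.
  x = 3: f ≡ 0 at y ∈ {4}; g ≡ 0 at y ∈ {8}; common: ∅.
  x = 4: f ≡ 0 at y ∈ {4}; g ≡ 0 at y ∈ {2}; common: ∅.
  x = 5: f ≡ 0 at y ∈ {4}; g ≡ 0 at y ∈ {7}; common: ∅.
  x = 6: f ≡ 0 at y ∈ {4}; g ≡ 0 at y ∈ {1}; common: ∅.
  x = 7: f ≡ 0 at y ∈ {4}; g ≡ 0 at y ∈ {6}; common: ∅.
  x = 8: f ≡ 0 at y ∈ {4}; g ≡ 0 at y ∈ {0}; common: ∅.
  x = 9: f ≡ 0 at y ∈ {4}; g ≡ 0 at y ∈ {5}; common: ∅.
  x = 10: f ≡ 0 at y ∈ {4}; g ≡ 0 at y ∈ {10}; common: ∅.
Collecting: common zeros = {(0, 4)}, so the count is 1.
Comparison with the Bézout bound: 1 ≤ 1 = deg(f)·deg(g), as expected for curves with no common component (the bound is attained).
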